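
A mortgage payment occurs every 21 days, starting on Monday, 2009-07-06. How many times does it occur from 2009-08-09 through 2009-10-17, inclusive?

Occurrences land 21·i days after 2009-07-06 for i = 0, 1, 2, …
2009-08-09 is 34 days after the start; 34 ÷ 21 = 1 remainder 13; since the remainder is 13, round up to i = 2. First occurrence in the window: #3 on 2009-08-17 (2×21 = 42 days in).
2009-10-17 is 103 days after the start; 103 ÷ 21 = 4 remainder 19. Last occurrence in the window: #5 on 2009-09-28.
Occurrences #3 through #5: 3 in total.

3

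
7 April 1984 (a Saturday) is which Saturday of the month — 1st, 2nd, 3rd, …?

1st

Day 7 falls in week ⌈7/7⌉ of the month.
Days 1–7 hold the 1st Saturday, 8–14 the 2nd, 15–21 the 3rd, 22–28 the 4th, 29–31 the 5th.
7 is in the range for the 1st.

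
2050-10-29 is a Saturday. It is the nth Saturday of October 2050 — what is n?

5th

Day 29 falls in week ⌈29/7⌉ of the month.
Days 1–7 hold the 1st Saturday, 8–14 the 2nd, 15–21 the 3rd, 22–28 the 4th, 29–31 the 5th.
29 is in the range for the 5th.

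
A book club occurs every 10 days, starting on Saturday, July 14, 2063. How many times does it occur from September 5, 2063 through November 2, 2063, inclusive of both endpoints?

6

Occurrences land 10·i days after July 14, 2063 for i = 0, 1, 2, …
September 5, 2063 is 53 days after the start; 53 ÷ 10 = 5 remainder 3; since the remainder is 3, round up to i = 6. First occurrence in the window: #7 on September 12, 2063 (6×10 = 60 days in).
November 2, 2063 is 111 days after the start; 111 ÷ 10 = 11 remainder 1. Last occurrence in the window: #12 on November 1, 2063.
Occurrences #7 through #12: 6 in total.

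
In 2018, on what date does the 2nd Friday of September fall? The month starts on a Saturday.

September 2018 begins on a Saturday, so the first Friday is September 7 (6 days later).
The 2nd Friday is 1 weeks later: 7 + 7 = 14.

14 September 2018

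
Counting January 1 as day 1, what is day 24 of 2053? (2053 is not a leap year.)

Jan 24, 2053

24 into Jan → Jan 24.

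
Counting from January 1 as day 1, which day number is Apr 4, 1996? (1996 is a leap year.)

95

Days in months before Apr: 31 + 29 + 31 = 91.
Plus 4 days into Apr → day 95.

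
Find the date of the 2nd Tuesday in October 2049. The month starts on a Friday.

October 12, 2049

October 2049 begins on a Friday, so the first Tuesday is October 5 (4 days later).
The 2nd Tuesday is 1 weeks later: 5 + 7 = 12.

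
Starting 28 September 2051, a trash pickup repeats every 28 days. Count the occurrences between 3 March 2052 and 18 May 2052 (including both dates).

Occurrences land 28·i days after 28 September 2051 for i = 0, 1, 2, …
3 March 2052 is 157 days after the start; 157 ÷ 28 = 5 remainder 17; since the remainder is 17, round up to i = 6. First occurrence in the window: #7 on 14 March 2052 (6×28 = 168 days in).
18 May 2052 is 233 days after the start; 233 ÷ 28 = 8 remainder 9. Last occurrence in the window: #9 on 9 May 2052.
Occurrences #7 through #9: 3 in total.

3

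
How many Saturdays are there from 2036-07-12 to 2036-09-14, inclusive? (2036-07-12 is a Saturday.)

2036-07-12 is a Saturday; the first Saturday on or after it is 2036-07-12.
From 2036-07-12 to 2036-09-14: 19 + 31 + 14 = 64 days (rest of July, August, September).
64 ÷ 7 = 9 full weeks with remainder 1, so 9 more Saturdays after the first → 10.

10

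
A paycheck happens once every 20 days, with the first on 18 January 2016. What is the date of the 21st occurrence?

The 21st occurrence is 20 intervals after the first: 20 × 20 = 400 days after 18 January 2016.
January has 31 days — 13 days to the end of January leaves 387.
February has 29 days (358 left).
March has 31 days (327 left).
April has 30 days (297 left).
May has 31 days (266 left).
June has 30 days (236 left).
July has 31 days (205 left).
August has 31 days (174 left).
September has 30 days (144 left).
October has 31 days (113 left).
November has 30 days (83 left).
December has 31 days (52 left).
January has 31 days (21 left).
21 days into February → 21 February 2017.

21 February 2017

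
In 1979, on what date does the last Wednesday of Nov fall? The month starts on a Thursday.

Nov 28, 1979

Nov 1979 begins on a Thursday, so the first Wednesday is Nov 7 (6 days later).
Nov 1979 has 30 days. Adding weeks: 7, 14, 21, 28 — the last one ≤ 30 is the 28th.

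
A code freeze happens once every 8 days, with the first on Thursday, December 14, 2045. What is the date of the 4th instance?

The 4th occurrence is 3 intervals after the first: 3 × 8 = 24 days after December 14, 2045.
December has 31 days — 17 days to the end of December leaves 7.
7 days into January → January 7, 2046.

January 7, 2046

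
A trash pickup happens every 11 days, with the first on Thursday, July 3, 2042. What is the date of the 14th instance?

The 14th occurrence is 13 intervals after the first: 13 × 11 = 143 days after July 3, 2042.
July has 31 days — 28 days to the end of July leaves 115.
August has 31 days (84 left).
September has 30 days (54 left).
October has 31 days (23 left).
23 days into November → November 23, 2042.

November 23, 2042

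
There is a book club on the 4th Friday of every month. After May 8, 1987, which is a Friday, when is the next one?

May 22, 1987

May 1987 starts on a Friday; its first Friday is the 1st, so the 4th Friday is the 22nd — May 22, 1987.
May 22, 1987 is after May 8, 1987, so that is the next one.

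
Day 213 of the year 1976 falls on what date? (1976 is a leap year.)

January has 31 days (213 − 31 = 182 remain).
February has 29 days (182 − 29 = 153 remain).
March has 31 days (153 − 31 = 122 remain).
April has 30 days (122 − 30 = 92 remain).
May has 31 days (92 − 31 = 61 remain).
June has 30 days (61 − 30 = 31 remain).
31 into July → July 31.

31 July 1976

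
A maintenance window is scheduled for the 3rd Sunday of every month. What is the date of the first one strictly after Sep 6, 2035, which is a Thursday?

Sep 2035 starts on a Saturday; its first Sunday is the 2nd, so the 3rd Sunday is the 16th — Sep 16, 2035.
Sep 16, 2035 is after Sep 6, 2035, so that is the next one.

Sep 16, 2035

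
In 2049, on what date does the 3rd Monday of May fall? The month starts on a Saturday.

May 2049 begins on a Saturday, so the first Monday is May 3 (2 days later).
The 3rd Monday is 2 weeks later: 3 + 14 = 17.

17 May 2049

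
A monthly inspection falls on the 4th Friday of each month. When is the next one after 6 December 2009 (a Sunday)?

25 December 2009

December 2009 starts on a Tuesday; its first Friday is the 4th, so the 4th Friday is the 25th — 25 December 2009.
25 December 2009 is after 6 December 2009, so that is the next one.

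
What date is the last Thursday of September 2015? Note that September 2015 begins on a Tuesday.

September 24, 2015

September 2015 begins on a Tuesday, so the first Thursday is September 3 (2 days later).
September 2015 has 30 days. Adding weeks: 3, 10, 17, 24 — the last one ≤ 30 is the 24th.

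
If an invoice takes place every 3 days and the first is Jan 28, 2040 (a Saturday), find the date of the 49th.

The 49th occurrence is 48 intervals after the first: 48 × 3 = 144 days after Jan 28, 2040.
Jan has 31 days — 3 days to the end of Jan leaves 141.
Feb has 29 days (112 left).
Mar has 31 days (81 left).
Apr has 30 days (51 left).
May has 31 days (20 left).
20 days into Jun → Jun 20, 2040.

Jun 20, 2040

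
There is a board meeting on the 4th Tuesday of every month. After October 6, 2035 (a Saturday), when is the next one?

October 2035 starts on a Monday; its first Tuesday is the 2nd, so the 4th Tuesday is the 23rd — October 23, 2035.
October 23, 2035 is after October 6, 2035, so that is the next one.

October 23, 2035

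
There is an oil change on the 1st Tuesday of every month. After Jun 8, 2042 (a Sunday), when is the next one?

Jul 1, 2042

Jun 2042 starts on a Sunday, so its 1st Tuesday is Jun 3, 2042 (2 days in).
That is not after Jun 8, 2042, so look at Jul 2042.
Jul 2042 starts on a Tuesday, so its 1st Tuesday is Jul 1, 2042.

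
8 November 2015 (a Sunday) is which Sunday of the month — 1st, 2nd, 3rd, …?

Day 8 falls in week ⌈8/7⌉ of the month.
Days 1–7 hold the 1st Sunday, 8–14 the 2nd, 15–21 the 3rd, 22–28 the 4th, 29–31 the 5th.
8 is in the range for the 2nd.

2nd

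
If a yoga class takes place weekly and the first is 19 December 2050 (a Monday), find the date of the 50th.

The 50th occurrence is 49 intervals after the first: 49 × 7 = 343 days after 19 December 2050.
December has 31 days — 12 days to the end of December leaves 331.
January has 31 days (300 left).
February has 28 days (272 left).
March has 31 days (241 left).
April has 30 days (211 left).
May has 31 days (180 left).
June has 30 days (150 left).
July has 31 days (119 left).
August has 31 days (88 left).
September has 30 days (58 left).
October has 31 days (27 left).
27 days into November → 27 November 2051.

27 November 2051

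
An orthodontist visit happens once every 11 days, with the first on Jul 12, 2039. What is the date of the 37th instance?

The 37th occurrence is 36 intervals after the first: 36 × 11 = 396 days after Jul 12, 2039.
Jul has 31 days — 19 days to the end of Jul leaves 377.
Aug has 31 days (346 left).
Sep has 30 days (316 left).
Oct has 31 days (285 left).
Nov has 30 days (255 left).
Dec has 31 days (224 left).
Jan has 31 days (193 left).
Feb has 29 days (164 left).
Mar has 31 days (133 left).
Apr has 30 days (103 left).
May has 31 days (72 left).
Jun has 30 days (42 left).
Jul has 31 days (11 left).
11 days into Aug → Aug 11, 2040.

Aug 11, 2040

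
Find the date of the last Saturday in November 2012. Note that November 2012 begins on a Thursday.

November 2012 begins on a Thursday, so the first Saturday is November 3 (2 days later).
November 2012 has 30 days. Adding weeks: 3, 10, 17, 24 — the last one ≤ 30 is the 24th.

2012-11-24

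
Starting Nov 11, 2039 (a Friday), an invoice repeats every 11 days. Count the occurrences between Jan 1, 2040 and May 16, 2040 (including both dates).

13

Occurrences land 11·i days after Nov 11, 2039 for i = 0, 1, 2, …
Jan 1, 2040 is 51 days after the start; 51 ÷ 11 = 4 remainder 7; since the remainder is 7, round up to i = 5. First occurrence in the window: #6 on Jan 5, 2040 (5×11 = 55 days in).
May 16, 2040 is 187 days after the start; 187 ÷ 11 = 17 remainder 0. Last occurrence in the window: #18 on May 16, 2040.
Occurrences #6 through #18: 13 in total.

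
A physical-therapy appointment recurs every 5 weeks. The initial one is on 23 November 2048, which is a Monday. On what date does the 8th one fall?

The 8th occurrence is 7 intervals after the first: 7 × 35 = 245 days after 23 November 2048.
November has 30 days — 7 days to the end of November leaves 238.
December has 31 days (207 left).
January has 31 days (176 left).
February has 28 days (148 left).
March has 31 days (117 left).
April has 30 days (87 left).
May has 31 days (56 left).
June has 30 days (26 left).
26 days into July → 26 July 2049.

26 July 2049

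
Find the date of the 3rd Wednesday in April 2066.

April 2066 begins on a Thursday, so the first Wednesday is April 7 (6 days later).
The 3rd Wednesday is 2 weeks later: 7 + 14 = 21.

21 April 2066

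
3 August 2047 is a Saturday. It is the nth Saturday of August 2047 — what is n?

Day 3 falls in week ⌈3/7⌉ of the month.
Days 1–7 hold the 1st Saturday, 8–14 the 2nd, 15–21 the 3rd, 22–28 the 4th, 29–31 the 5th.
3 is in the range for the 1st.

1st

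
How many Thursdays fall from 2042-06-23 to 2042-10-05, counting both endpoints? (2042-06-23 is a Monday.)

15

2042-06-23 is a Monday; the first Thursday on or after it is 2042-06-26 (3 days later).
From 2042-06-26 to 2042-10-05: 4 + 31 + 31 + 30 + 5 = 101 days (rest of June, July, August, September, October).
101 ÷ 7 = 14 full weeks with remainder 3, so 14 more Thursdays after the first → 15.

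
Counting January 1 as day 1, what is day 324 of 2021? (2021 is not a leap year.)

January has 31 days (324 − 31 = 293 remain).
February has 28 days (293 − 28 = 265 remain).
March has 31 days (265 − 31 = 234 remain).
April has 30 days (234 − 30 = 204 remain).
May has 31 days (204 − 31 = 173 remain).
June has 30 days (173 − 30 = 143 remain).
July has 31 days (143 − 31 = 112 remain).
August has 31 days (112 − 31 = 81 remain).
September has 30 days (81 − 30 = 51 remain).
October has 31 days (51 − 31 = 20 remain).
20 into November → November 20.

20 November 2021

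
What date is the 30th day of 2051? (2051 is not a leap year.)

30 into January → January 30.

January 30, 2051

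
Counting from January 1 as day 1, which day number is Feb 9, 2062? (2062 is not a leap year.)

40

Days in months before Feb: 31 = 31.
Plus 9 days into Feb → day 40.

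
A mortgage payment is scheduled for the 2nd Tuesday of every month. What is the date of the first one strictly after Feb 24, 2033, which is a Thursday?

Feb 2033 starts on a Tuesday; its first Tuesday is the 1st, so the 2nd Tuesday is the 8th — Feb 8, 2033.
That is not after Feb 24, 2033, so look at Mar 2033.
Mar 2033 starts on a Tuesday; its first Tuesday is the 1st, so the 2nd Tuesday is the 8th — Mar 8, 2033.

Mar 8, 2033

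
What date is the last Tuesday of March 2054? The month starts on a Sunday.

March 2054 begins on a Sunday, so the first Tuesday is March 3 (2 days later).
March 2054 has 31 days. Adding weeks: 3, 10, 17, 24, 31 — the last one ≤ 31 is the 31st.

2054-03-31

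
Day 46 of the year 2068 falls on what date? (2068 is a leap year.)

Jan has 31 days (46 − 31 = 15 remain).
15 into Feb → Feb 15.

Feb 15, 2068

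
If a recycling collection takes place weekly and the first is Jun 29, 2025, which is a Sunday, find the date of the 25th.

The 25th occurrence is 24 intervals after the first: 24 × 7 = 168 days after Jun 29, 2025.
Jun has 30 days — 1 day to the end of Jun leaves 167.
Jul has 31 days (136 left).
Aug has 31 days (105 left).
Sep has 30 days (75 left).
Oct has 31 days (44 left).
Nov has 30 days (14 left).
14 days into Dec → Dec 14, 2025.

Dec 14, 2025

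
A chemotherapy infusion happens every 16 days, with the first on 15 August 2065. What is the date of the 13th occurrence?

23 February 2066

The 13th occurrence is 12 intervals after the first: 12 × 16 = 192 days after 15 August 2065.
August has 31 days — 16 days to the end of August leaves 176.
September has 30 days (146 left).
October has 31 days (115 left).
November has 30 days (85 left).
December has 31 days (54 left).
January has 31 days (23 left).
23 days into February → 23 February 2066.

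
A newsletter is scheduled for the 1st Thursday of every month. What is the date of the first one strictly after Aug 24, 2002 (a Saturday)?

Aug 2002 starts on a Thursday, so its 1st Thursday is Aug 1, 2002.
That is not after Aug 24, 2002, so look at Sep 2002.
Sep 2002 starts on a Sunday, so its 1st Thursday is Sep 5, 2002 (4 days in).

Sep 5, 2002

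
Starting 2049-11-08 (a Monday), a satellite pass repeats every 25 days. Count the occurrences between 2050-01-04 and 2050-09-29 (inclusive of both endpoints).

Occurrences land 25·i days after 2049-11-08 for i = 0, 1, 2, …
2050-01-04 is 57 days after the start; 57 ÷ 25 = 2 remainder 7; since the remainder is 7, round up to i = 3. First occurrence in the window: #4 on 2050-01-22 (3×25 = 75 days in).
2050-09-29 is 325 days after the start; 325 ÷ 25 = 13 remainder 0. Last occurrence in the window: #14 on 2050-09-29.
Occurrences #4 through #14: 11 in total.

11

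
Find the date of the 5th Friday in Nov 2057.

The first Friday of Nov 2057 is Nov 2.
The 5th Friday is 4 weeks later: 2 + 28 = 30.

Nov 30, 2057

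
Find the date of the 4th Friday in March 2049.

March 26, 2049

March 2049 begins on a Monday, so the first Friday is March 5 (4 days later).
The 4th Friday is 3 weeks later: 5 + 21 = 26.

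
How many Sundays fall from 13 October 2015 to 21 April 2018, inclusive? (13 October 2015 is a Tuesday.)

131

13 October 2015 is a Tuesday; the first Sunday on or after it is 18 October 2015 (5 days later).
From 18 October 2015 to 21 April 2018: 74 + 366 + 365 + 111 = 916 days (rest of 2015, 2016, 2017, to 21 April 2018 in 2018).
916 ÷ 7 = 130 full weeks with remainder 6, so 130 more Sundays after the first → 131.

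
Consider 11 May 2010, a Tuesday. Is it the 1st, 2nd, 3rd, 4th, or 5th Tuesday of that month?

2nd

Day 11 falls in week ⌈11/7⌉ of the month.
Days 1–7 hold the 1st Tuesday, 8–14 the 2nd, 15–21 the 3rd, 22–28 the 4th, 29–31 the 5th.
11 is in the range for the 2nd.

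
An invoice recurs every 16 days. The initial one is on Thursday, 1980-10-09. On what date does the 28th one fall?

The 28th occurrence is 27 intervals after the first: 27 × 16 = 432 days after 1980-10-09.
October has 31 days — 22 days to the end of October leaves 410.
From end of October to end of 1980 is 61 days (349 left).
January has 31 days (318 left).
February has 28 days (290 left).
March has 31 days (259 left).
April has 30 days (229 left).
May has 31 days (198 left).
June has 30 days (168 left).
July has 31 days (137 left).
August has 31 days (106 left).
September has 30 days (76 left).
October has 31 days (45 left).
November has 30 days (15 left).
15 days into December → 1981-12-15.

1981-12-15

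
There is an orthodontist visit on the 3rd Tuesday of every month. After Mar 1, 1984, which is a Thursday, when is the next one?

Mar 20, 1984

Mar 1984 starts on a Thursday; its first Tuesday is the 6th, so the 3rd Tuesday is the 20th — Mar 20, 1984.
Mar 20, 1984 is after Mar 1, 1984, so that is the next one.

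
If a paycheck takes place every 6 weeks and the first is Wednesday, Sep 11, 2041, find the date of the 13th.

Jan 28, 2043

The 13th occurrence is 12 intervals after the first: 12 × 42 = 504 days after Sep 11, 2041.
Sep has 30 days — 19 days to the end of Sep leaves 485.
From end of Sep to end of 2041 is 92 days (393 left).
2042 has 365 days (28 left).
28 days into Jan → Jan 28, 2043.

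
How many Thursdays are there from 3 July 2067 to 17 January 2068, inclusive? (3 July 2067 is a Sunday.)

3 July 2067 is a Sunday; the first Thursday on or after it is 7 July 2067 (4 days later).
From 7 July 2067 to 17 January 2068: 24 + 31 + 30 + 31 + 30 + 31 + 17 = 194 days (rest of July, August, September, October, November, December, January).
194 ÷ 7 = 27 full weeks with remainder 5, so 27 more Thursdays after the first → 28.

28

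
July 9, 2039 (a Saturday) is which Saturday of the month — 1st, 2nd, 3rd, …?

2nd

Day 9 falls in week ⌈9/7⌉ of the month.
Days 1–7 hold the 1st Saturday, 8–14 the 2nd, 15–21 the 3rd, 22–28 the 4th, 29–31 the 5th.
9 is in the range for the 2nd.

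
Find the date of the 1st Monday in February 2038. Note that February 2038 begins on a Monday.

February 2038 begins on a Monday, so the first Monday is February 1.

1 February 2038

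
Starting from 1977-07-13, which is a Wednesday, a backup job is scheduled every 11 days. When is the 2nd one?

The 2nd occurrence is 1 interval after the first: 1 × 11 = 11 days after 1977-07-13.
11 days later is 1977-07-24.

1977-07-24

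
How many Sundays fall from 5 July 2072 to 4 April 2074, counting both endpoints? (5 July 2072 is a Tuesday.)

91

5 July 2072 is a Tuesday; the first Sunday on or after it is 10 July 2072 (5 days later).
From 10 July 2072 to 4 April 2074: 174 + 365 + 94 = 633 days (rest of 2072, 2073, to 4 April 2074 in 2074).
633 ÷ 7 = 90 full weeks with remainder 3, so 90 more Sundays after the first → 91.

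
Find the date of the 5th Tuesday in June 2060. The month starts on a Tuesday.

June 29, 2060

June 2060 begins on a Tuesday, so the first Tuesday is June 1.
The 5th Tuesday is 4 weeks later: 1 + 28 = 29.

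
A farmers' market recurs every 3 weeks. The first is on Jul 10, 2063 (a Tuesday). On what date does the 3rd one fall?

The 3rd occurrence is 2 intervals after the first: 2 × 21 = 42 days after Jul 10, 2063.
Jul has 31 days — 21 days to the end of Jul leaves 21.
21 days into Aug → Aug 21, 2063.

Aug 21, 2063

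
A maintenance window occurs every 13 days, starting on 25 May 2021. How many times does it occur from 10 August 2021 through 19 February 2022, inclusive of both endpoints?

15

Occurrences land 13·i days after 25 May 2021 for i = 0, 1, 2, …
10 August 2021 is 77 days after the start; 77 ÷ 13 = 5 remainder 12; since the remainder is 12, round up to i = 6. First occurrence in the window: #7 on 11 August 2021 (6×13 = 78 days in).
19 February 2022 is 270 days after the start; 270 ÷ 13 = 20 remainder 10. Last occurrence in the window: #21 on 9 February 2022.
Occurrences #7 through #21: 15 in total.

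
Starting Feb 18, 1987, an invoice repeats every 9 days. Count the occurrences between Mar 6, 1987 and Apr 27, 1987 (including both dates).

Occurrences land 9·i days after Feb 18, 1987 for i = 0, 1, 2, …
Mar 6, 1987 is 16 days after the start; 16 ÷ 9 = 1 remainder 7; since the remainder is 7, round up to i = 2. First occurrence in the window: #3 on Mar 8, 1987 (2×9 = 18 days in).
Apr 27, 1987 is 68 days after the start; 68 ÷ 9 = 7 remainder 5. Last occurrence in the window: #8 on Apr 22, 1987.
Occurrences #3 through #8: 6 in total.

6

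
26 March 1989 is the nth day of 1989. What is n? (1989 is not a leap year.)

Days in months before March: 31 + 28 = 59.
Plus 26 days into March → day 85.

85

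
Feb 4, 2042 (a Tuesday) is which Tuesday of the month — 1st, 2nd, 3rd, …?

Day 4 falls in week ⌈4/7⌉ of the month.
Days 1–7 hold the 1st Tuesday, 8–14 the 2nd, 15–21 the 3rd, 22–28 the 4th, 29–31 the 5th.
4 is in the range for the 1st.

1st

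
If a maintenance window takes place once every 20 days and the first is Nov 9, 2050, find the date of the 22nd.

Jan 3, 2052

The 22nd occurrence is 21 intervals after the first: 21 × 20 = 420 days after Nov 9, 2050.
Nov has 30 days — 21 days to the end of Nov leaves 399.
Dec has 31 days (368 left).
Jan has 31 days (337 left).
Feb has 28 days (309 left).
Mar has 31 days (278 left).
Apr has 30 days (248 left).
May has 31 days (217 left).
Jun has 30 days (187 left).
Jul has 31 days (156 left).
Aug has 31 days (125 left).
Sep has 30 days (95 left).
Oct has 31 days (64 left).
Nov has 30 days (34 left).
Dec has 31 days (3 left).
3 days into Jan → Jan 3, 2052.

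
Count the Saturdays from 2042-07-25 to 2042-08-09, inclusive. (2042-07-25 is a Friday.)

3

2042-07-25 is a Friday; the first Saturday on or after it is 2042-07-26 (1 day later).
From 2042-07-26 to 2042-08-09: 5 + 9 = 14 days (rest of July, August).
14 ÷ 7 = 2 full weeks with remainder 0, so 2 more Saturdays after the first → 3.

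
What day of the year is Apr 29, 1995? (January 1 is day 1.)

Days in months before Apr: 31 + 28 + 31 = 90.
Plus 29 days into Apr → day 119.

119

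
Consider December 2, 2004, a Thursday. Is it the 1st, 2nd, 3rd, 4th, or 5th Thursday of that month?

Day 2 falls in week ⌈2/7⌉ of the month.
Days 1–7 hold the 1st Thursday, 8–14 the 2nd, 15–21 the 3rd, 22–28 the 4th, 29–31 the 5th.
2 is in the range for the 1st.

1st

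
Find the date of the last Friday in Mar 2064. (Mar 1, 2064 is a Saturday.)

Mar 28, 2064

Mar 2064 begins on a Saturday, so the first Friday is Mar 7 (6 days later).
Mar 2064 has 31 days. Adding weeks: 7, 14, 21, 28 — the last one ≤ 31 is the 28th.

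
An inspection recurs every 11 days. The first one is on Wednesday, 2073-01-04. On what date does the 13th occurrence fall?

2073-05-16

The 13th occurrence is 12 intervals after the first: 12 × 11 = 132 days after 2073-01-04.
January has 31 days — 27 days to the end of January leaves 105.
February has 28 days (77 left).
March has 31 days (46 left).
April has 30 days (16 left).
16 days into May → 2073-05-16.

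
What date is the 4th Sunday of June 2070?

The first Sunday of June 2070 is June 1.
The 4th Sunday is 3 weeks later: 1 + 21 = 22.

June 22, 2070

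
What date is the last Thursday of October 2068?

October 25, 2068

October 2068 begins on a Monday, so the first Thursday is October 4 (3 days later).
October 2068 has 31 days. Adding weeks: 4, 11, 18, 25 — the last one ≤ 31 is the 25th.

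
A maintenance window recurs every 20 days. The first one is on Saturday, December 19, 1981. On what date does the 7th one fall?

The 7th occurrence is 6 intervals after the first: 6 × 20 = 120 days after December 19, 1981.
December has 31 days — 12 days to the end of December leaves 108.
January has 31 days (77 left).
February has 28 days (49 left).
March has 31 days (18 left).
18 days into April → April 18, 1982.

April 18, 1982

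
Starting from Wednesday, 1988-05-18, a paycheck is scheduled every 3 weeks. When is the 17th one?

1989-04-19

The 17th occurrence is 16 intervals after the first: 16 × 21 = 336 days after 1988-05-18.
May has 31 days — 13 days to the end of May leaves 323.
June has 30 days (293 left).
July has 31 days (262 left).
August has 31 days (231 left).
September has 30 days (201 left).
October has 31 days (170 left).
November has 30 days (140 left).
December has 31 days (109 left).
January has 31 days (78 left).
February has 28 days (50 left).
March has 31 days (19 left).
19 days into April → 1989-04-19.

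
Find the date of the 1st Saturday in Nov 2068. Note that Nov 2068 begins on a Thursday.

Nov 2068 begins on a Thursday, so the first Saturday is Nov 3 (2 days later).

Nov 3, 2068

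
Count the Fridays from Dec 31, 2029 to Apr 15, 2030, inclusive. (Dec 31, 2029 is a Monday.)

15

Dec 31, 2029 is a Monday; the first Friday on or after it is Jan 4, 2030 (4 days later).
From Jan 4, 2030 to Apr 15, 2030: 27 + 28 + 31 + 15 = 101 days (rest of Jan, Feb, Mar, Apr).
101 ÷ 7 = 14 full weeks with remainder 3, so 14 more Fridays after the first → 15.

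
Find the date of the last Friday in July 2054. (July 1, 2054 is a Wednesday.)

July 31, 2054

July 2054 begins on a Wednesday, so the first Friday is July 3 (2 days later).
July 2054 has 31 days. Adding weeks: 3, 10, 17, 24, 31 — the last one ≤ 31 is the 31st.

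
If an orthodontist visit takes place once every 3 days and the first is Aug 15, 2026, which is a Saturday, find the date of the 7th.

Sep 2, 2026

The 7th occurrence is 6 intervals after the first: 6 × 3 = 18 days after Aug 15, 2026.
Aug has 31 days — 16 days to the end of Aug leaves 2.
2 days into Sep → Sep 2, 2026.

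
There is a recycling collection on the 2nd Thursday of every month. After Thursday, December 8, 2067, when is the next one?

December 2067 starts on a Thursday; its first Thursday is the 1st, so the 2nd Thursday is the 8th — December 8, 2067.
That is not after December 8, 2067, so look at January 2068.
January 2068 starts on a Sunday; its first Thursday is the 5th, so the 2nd Thursday is the 12th — January 12, 2068.

January 12, 2068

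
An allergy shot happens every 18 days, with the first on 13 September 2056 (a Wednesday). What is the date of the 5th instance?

The 5th occurrence is 4 intervals after the first: 4 × 18 = 72 days after 13 September 2056.
September has 30 days — 17 days to the end of September leaves 55.
October has 31 days (24 left).
24 days into November → 24 November 2056.

24 November 2056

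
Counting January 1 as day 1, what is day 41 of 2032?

10 February 2032

January has 31 days (41 − 31 = 10 remain).
10 into February → February 10.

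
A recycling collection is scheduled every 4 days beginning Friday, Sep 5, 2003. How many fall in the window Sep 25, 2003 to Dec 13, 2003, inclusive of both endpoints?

Occurrences land 4·i days after Sep 5, 2003 for i = 0, 1, 2, …
Sep 25, 2003 is 20 days after the start; 20 ÷ 4 = 5 remainder 0. First occurrence in the window: #6 on Sep 25, 2003 (5×4 = 20 days in).
Dec 13, 2003 is 99 days after the start; 99 ÷ 4 = 24 remainder 3. Last occurrence in the window: #25 on Dec 10, 2003.
Occurrences #6 through #25: 20 in total.

20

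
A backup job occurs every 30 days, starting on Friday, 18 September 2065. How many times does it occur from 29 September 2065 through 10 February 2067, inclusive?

17

Occurrences land 30·i days after 18 September 2065 for i = 0, 1, 2, …
29 September 2065 is 11 days after the start; 11 ÷ 30 = 0 remainder 11; since the remainder is 11, round up to i = 1. First occurrence in the window: #2 on 18 October 2065 (1×30 = 30 days in).
10 February 2067 is 510 days after the start; 510 ÷ 30 = 17 remainder 0. Last occurrence in the window: #18 on 10 February 2067.
Occurrences #2 through #18: 17 in total.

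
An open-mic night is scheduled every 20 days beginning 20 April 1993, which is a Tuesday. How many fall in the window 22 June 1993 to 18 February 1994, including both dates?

12

Occurrences land 20·i days after 20 April 1993 for i = 0, 1, 2, …
22 June 1993 is 63 days after the start; 63 ÷ 20 = 3 remainder 3; since the remainder is 3, round up to i = 4. First occurrence in the window: #5 on 9 July 1993 (4×20 = 80 days in).
18 February 1994 is 304 days after the start; 304 ÷ 20 = 15 remainder 4. Last occurrence in the window: #16 on 14 February 1994.
Occurrences #5 through #16: 12 in total.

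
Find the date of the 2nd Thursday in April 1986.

The first Thursday of April 1986 is April 3.
The 2nd Thursday is 1 weeks later: 3 + 7 = 10.

1986-04-10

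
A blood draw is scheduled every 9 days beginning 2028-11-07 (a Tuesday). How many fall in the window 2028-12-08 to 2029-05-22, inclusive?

Occurrences land 9·i days after 2028-11-07 for i = 0, 1, 2, …
2028-12-08 is 31 days after the start; 31 ÷ 9 = 3 remainder 4; since the remainder is 4, round up to i = 4. First occurrence in the window: #5 on 2028-12-13 (4×9 = 36 days in).
2029-05-22 is 196 days after the start; 196 ÷ 9 = 21 remainder 7. Last occurrence in the window: #22 on 2029-05-15.
Occurrences #5 through #22: 18 in total.

18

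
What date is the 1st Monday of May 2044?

May 2, 2044

The first Monday of May 2044 is May 2.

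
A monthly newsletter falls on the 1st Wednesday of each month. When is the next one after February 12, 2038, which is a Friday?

March 3, 2038

February 2038 starts on a Monday, so its 1st Wednesday is February 3, 2038 (2 days in).
That is not after February 12, 2038, so look at March 2038.
March 2038 starts on a Monday, so its 1st Wednesday is March 3, 2038 (2 days in).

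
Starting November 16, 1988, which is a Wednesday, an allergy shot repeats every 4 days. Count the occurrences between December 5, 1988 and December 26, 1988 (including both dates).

Occurrences land 4·i days after November 16, 1988 for i = 0, 1, 2, …
December 5, 1988 is 19 days after the start; 19 ÷ 4 = 4 remainder 3; since the remainder is 3, round up to i = 5. First occurrence in the window: #6 on December 6, 1988 (5×4 = 20 days in).
December 26, 1988 is 40 days after the start; 40 ÷ 4 = 10 remainder 0. Last occurrence in the window: #11 on December 26, 1988.
Occurrences #6 through #11: 6 in total.

6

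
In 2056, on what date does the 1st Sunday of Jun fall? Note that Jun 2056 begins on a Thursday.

Jun 2056 begins on a Thursday, so the first Sunday is Jun 4 (3 days later).

Jun 4, 2056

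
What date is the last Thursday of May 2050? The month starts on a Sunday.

May 26, 2050

May 2050 begins on a Sunday, so the first Thursday is May 5 (4 days later).
May 2050 has 31 days. Adding weeks: 5, 12, 19, 26 — the last one ≤ 31 is the 26th.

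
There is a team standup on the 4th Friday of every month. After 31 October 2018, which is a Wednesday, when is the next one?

23 November 2018

October 2018 starts on a Monday; its first Friday is the 5th, so the 4th Friday is the 26th — 26 October 2018.
That is not after 31 October 2018, so look at November 2018.
November 2018 starts on a Thursday; its first Friday is the 2nd, so the 4th Friday is the 23rd — 23 November 2018.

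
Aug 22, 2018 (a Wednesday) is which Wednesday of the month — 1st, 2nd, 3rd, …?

Day 22 falls in week ⌈22/7⌉ of the month.
Days 1–7 hold the 1st Wednesday, 8–14 the 2nd, 15–21 the 3rd, 22–28 the 4th, 29–31 the 5th.
22 is in the range for the 4th.

4th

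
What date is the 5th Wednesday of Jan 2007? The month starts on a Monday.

Jan 31, 2007

Jan 2007 begins on a Monday, so the first Wednesday is Jan 3 (2 days later).
The 5th Wednesday is 4 weeks later: 3 + 28 = 31.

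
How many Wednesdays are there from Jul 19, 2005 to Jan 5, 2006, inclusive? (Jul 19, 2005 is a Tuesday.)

25

Jul 19, 2005 is a Tuesday; the first Wednesday on or after it is Jul 20, 2005 (1 day later).
From Jul 20, 2005 to Jan 5, 2006: 11 + 31 + 30 + 31 + 30 + 31 + 5 = 169 days (rest of Jul, Aug, Sep, Oct, Nov, Dec, Jan).
169 ÷ 7 = 24 full weeks with remainder 1, so 24 more Wednesdays after the first → 25.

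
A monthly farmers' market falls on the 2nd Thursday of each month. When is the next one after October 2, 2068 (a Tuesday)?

October 11, 2068

October 2068 starts on a Monday; its first Thursday is the 4th, so the 2nd Thursday is the 11th — October 11, 2068.
October 11, 2068 is after October 2, 2068, so that is the next one.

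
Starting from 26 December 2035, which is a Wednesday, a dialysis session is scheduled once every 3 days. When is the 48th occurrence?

The 48th occurrence is 47 intervals after the first: 47 × 3 = 141 days after 26 December 2035.
December has 31 days — 5 days to the end of December leaves 136.
January has 31 days (105 left).
February has 29 days (76 left).
March has 31 days (45 left).
April has 30 days (15 left).
15 days into May → 15 May 2036.

15 May 2036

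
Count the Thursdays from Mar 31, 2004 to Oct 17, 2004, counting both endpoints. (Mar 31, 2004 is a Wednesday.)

Mar 31, 2004 is a Wednesday; the first Thursday on or after it is Apr 1, 2004 (1 day later).
From Apr 1, 2004 to Oct 17, 2004: 29 + 31 + 30 + 31 + 31 + 30 + 17 = 199 days (rest of Apr, May, Jun, Jul, Aug, Sep, Oct).
199 ÷ 7 = 28 full weeks with remainder 3, so 28 more Thursdays after the first → 29.

29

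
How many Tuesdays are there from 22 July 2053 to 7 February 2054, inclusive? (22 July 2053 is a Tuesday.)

22 July 2053 is a Tuesday; the first Tuesday on or after it is 22 July 2053.
From 22 July 2053 to 7 February 2054: 9 + 31 + 30 + 31 + 30 + 31 + 31 + 7 = 200 days (rest of July, August, September, October, November, December, January, February).
200 ÷ 7 = 28 full weeks with remainder 4, so 28 more Tuesdays after the first → 29.

29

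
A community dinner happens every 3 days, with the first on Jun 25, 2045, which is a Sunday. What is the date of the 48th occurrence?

The 48th occurrence is 47 intervals after the first: 47 × 3 = 141 days after Jun 25, 2045.
Jun has 30 days — 5 days to the end of Jun leaves 136.
Jul has 31 days (105 left).
Aug has 31 days (74 left).
Sep has 30 days (44 left).
Oct has 31 days (13 left).
13 days into Nov → Nov 13, 2045.

Nov 13, 2045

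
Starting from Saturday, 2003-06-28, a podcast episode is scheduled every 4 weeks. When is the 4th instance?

The 4th occurrence is 3 intervals after the first: 3 × 28 = 84 days after 2003-06-28.
June has 30 days — 2 days to the end of June leaves 82.
July has 31 days (51 left).
August has 31 days (20 left).
20 days into September → 2003-09-20.

2003-09-20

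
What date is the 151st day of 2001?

May 31, 2001

Jan has 31 days (151 − 31 = 120 remain).
Feb has 28 days (120 − 28 = 92 remain).
Mar has 31 days (92 − 31 = 61 remain).
Apr has 30 days (61 − 30 = 31 remain).
31 into May → May 31.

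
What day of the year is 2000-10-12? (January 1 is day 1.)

286

Days in months before October: 31 + 29 + 31 + 30 + 31 + 30 + 31 + 31 + 30 = 274.
Plus 12 days into October → day 286.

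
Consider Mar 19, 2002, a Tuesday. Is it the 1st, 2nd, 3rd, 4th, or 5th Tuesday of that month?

3rd

Day 19 falls in week ⌈19/7⌉ of the month.
Days 1–7 hold the 1st Tuesday, 8–14 the 2nd, 15–21 the 3rd, 22–28 the 4th, 29–31 the 5th.
19 is in the range for the 3rd.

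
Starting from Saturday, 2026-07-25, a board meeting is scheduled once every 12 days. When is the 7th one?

2026-10-05

The 7th occurrence is 6 intervals after the first: 6 × 12 = 72 days after 2026-07-25.
July has 31 days — 6 days to the end of July leaves 66.
August has 31 days (35 left).
September has 30 days (5 left).
5 days into October → 2026-10-05.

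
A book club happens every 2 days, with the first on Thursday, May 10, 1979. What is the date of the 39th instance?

The 39th occurrence is 38 intervals after the first: 38 × 2 = 76 days after May 10, 1979.
May has 31 days — 21 days to the end of May leaves 55.
June has 30 days (25 left).
25 days into July → July 25, 1979.

July 25, 1979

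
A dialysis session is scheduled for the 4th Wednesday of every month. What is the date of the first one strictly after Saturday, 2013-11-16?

2013-11-27

November 2013 starts on a Friday; its first Wednesday is the 6th, so the 4th Wednesday is the 27th — 2013-11-27.
2013-11-27 is after 2013-11-16, so that is the next one.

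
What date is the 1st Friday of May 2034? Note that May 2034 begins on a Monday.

May 5, 2034

May 2034 begins on a Monday, so the first Friday is May 5 (4 days later).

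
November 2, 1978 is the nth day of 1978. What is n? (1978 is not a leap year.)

Days in months before November: 31 + 28 + 31 + 30 + 31 + 30 + 31 + 31 + 30 + 31 = 304.
Plus 2 days into November → day 306.

306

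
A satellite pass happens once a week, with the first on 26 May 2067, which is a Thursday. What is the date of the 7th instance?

The 7th occurrence is 6 intervals after the first: 6 × 7 = 42 days after 26 May 2067.
May has 31 days — 5 days to the end of May leaves 37.
June has 30 days (7 left).
7 days into July → 7 July 2067.

7 July 2067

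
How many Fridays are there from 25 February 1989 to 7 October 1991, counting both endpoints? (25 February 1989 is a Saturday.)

25 February 1989 is a Saturday; the first Friday on or after it is 3 March 1989 (6 days later).
From 3 March 1989 to 7 October 1991: 303 + 365 + 280 = 948 days (rest of 1989, 1990, to 7 October 1991 in 1991).
948 ÷ 7 = 135 full weeks with remainder 3, so 135 more Fridays after the first → 136.

136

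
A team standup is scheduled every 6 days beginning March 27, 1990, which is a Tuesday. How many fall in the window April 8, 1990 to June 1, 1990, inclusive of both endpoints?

10

Occurrences land 6·i days after March 27, 1990 for i = 0, 1, 2, …
April 8, 1990 is 12 days after the start; 12 ÷ 6 = 2 remainder 0. First occurrence in the window: #3 on April 8, 1990 (2×6 = 12 days in).
June 1, 1990 is 66 days after the start; 66 ÷ 6 = 11 remainder 0. Last occurrence in the window: #12 on June 1, 1990.
Occurrences #3 through #12: 10 in total.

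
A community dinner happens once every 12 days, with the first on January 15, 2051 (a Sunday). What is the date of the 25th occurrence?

The 25th occurrence is 24 intervals after the first: 24 × 12 = 288 days after January 15, 2051.
January has 31 days — 16 days to the end of January leaves 272.
February has 28 days (244 left).
March has 31 days (213 left).
April has 30 days (183 left).
May has 31 days (152 left).
June has 30 days (122 left).
July has 31 days (91 left).
August has 31 days (60 left).
September has 30 days (30 left).
30 days into October → October 30, 2051.

October 30, 2051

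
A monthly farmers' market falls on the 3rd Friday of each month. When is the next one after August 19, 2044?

August 2044 starts on a Monday; its first Friday is the 5th, so the 3rd Friday is the 19th — August 19, 2044.
That is not after August 19, 2044, so look at September 2044.
September 2044 starts on a Thursday; its first Friday is the 2nd, so the 3rd Friday is the 16th — September 16, 2044.

September 16, 2044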